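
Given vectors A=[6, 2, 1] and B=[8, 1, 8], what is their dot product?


Dot product = sum of element-wise products
A[0]*B[0] = 6*8 = 48
A[1]*B[1] = 2*1 = 2
A[2]*B[2] = 1*8 = 8
Sum = 48 + 2 + 8 = 58

58


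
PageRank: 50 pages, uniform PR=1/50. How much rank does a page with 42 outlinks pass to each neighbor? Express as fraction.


Initial PR = 1/50 = 1/50
Outlinks = 42
Contribution per link = PR / outlinks
= 1/50 / 42
= 1/2100

1/2100


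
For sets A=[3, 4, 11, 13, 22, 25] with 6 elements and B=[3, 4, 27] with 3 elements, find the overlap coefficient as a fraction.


A intersect B = [3, 4]
|A intersect B| = 2
min(|A|, |B|) = min(6, 3) = 3
Overlap = 2 / 3 = 2/3

2/3


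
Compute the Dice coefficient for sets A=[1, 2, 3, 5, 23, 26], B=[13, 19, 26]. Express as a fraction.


A intersect B = [26]
|A intersect B| = 1
|A| = 6, |B| = 3
Dice = 2*1 / (6+3)
= 2 / 9 = 2/9

2/9


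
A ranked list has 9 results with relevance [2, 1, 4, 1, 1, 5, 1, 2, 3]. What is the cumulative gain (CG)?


Cumulative Gain = sum of relevance scores
Position 1: rel=2, running sum=2
Position 2: rel=1, running sum=3
Position 3: rel=4, running sum=7
Position 4: rel=1, running sum=8
Position 5: rel=1, running sum=9
Position 6: rel=5, running sum=14
Position 7: rel=1, running sum=15
Position 8: rel=2, running sum=17
Position 9: rel=3, running sum=20
CG = 20

20


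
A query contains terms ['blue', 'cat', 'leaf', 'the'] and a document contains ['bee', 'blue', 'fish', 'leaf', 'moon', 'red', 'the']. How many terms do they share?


Query terms: ['blue', 'cat', 'leaf', 'the']
Document terms: ['bee', 'blue', 'fish', 'leaf', 'moon', 'red', 'the']
Common terms: ['blue', 'leaf', 'the']
Overlap count = 3

3


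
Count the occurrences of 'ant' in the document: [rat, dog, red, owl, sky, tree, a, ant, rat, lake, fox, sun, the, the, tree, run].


Document has 16 words
Scanning for 'ant':
Found at positions: [7]
Count = 1

1


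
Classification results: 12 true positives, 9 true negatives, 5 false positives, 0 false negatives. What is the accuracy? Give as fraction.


Accuracy = (TP + TN) / (TP + TN + FP + FN)
TP + TN = 12 + 9 = 21
Total = 12 + 9 + 5 + 0 = 26
Accuracy = 21 / 26 = 21/26

21/26


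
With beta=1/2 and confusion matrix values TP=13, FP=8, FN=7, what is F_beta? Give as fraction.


P = TP/(TP+FP) = 13/21 = 13/21
R = TP/(TP+FN) = 13/20 = 13/20
beta^2 = 1/2^2 = 1/4
(1 + beta^2) = 5/4
Numerator = (1+beta^2)*P*R = 169/336
Denominator = beta^2*P + R = 13/84 + 13/20 = 169/210
F_beta = 5/8

5/8


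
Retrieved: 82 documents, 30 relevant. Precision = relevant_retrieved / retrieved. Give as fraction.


Precision = relevant_retrieved / total_retrieved
= 30 / 82
= 30 / (30 + 52)
= 15/41

15/41


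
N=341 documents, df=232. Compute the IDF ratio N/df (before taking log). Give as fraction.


IDF ratio = N / df
= 341 / 232
= 341/232

341/232


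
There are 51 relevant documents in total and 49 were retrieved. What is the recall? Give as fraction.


Recall = retrieved_relevant / total_relevant
= 49 / 51
= 49 / (49 + 2)
= 49/51

49/51


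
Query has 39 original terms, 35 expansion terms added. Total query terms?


Original terms: 39
Expansion terms: 35
Total = 39 + 35 = 74

74


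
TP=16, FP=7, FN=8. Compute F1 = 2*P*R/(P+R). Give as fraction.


F1 = 2 * P * R / (P + R)
P = TP/(TP+FP) = 16/23 = 16/23
R = TP/(TP+FN) = 16/24 = 2/3
2 * P * R = 2 * 16/23 * 2/3 = 64/69
P + R = 16/23 + 2/3 = 94/69
F1 = 64/69 / 94/69 = 32/47

32/47


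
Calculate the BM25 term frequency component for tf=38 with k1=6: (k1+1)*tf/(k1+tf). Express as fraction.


BM25 TF component = (k1+1)*tf / (k1+tf)
k1 = 6, tf = 38
Numerator = (6+1)*38 = 266
Denominator = 6 + 38 = 44
= 266/44 = 133/22

133/22


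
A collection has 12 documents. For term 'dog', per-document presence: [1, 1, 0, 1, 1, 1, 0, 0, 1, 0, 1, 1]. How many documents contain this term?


Checking each document for 'dog':
Doc 1: present
Doc 2: present
Doc 3: absent
Doc 4: present
Doc 5: present
Doc 6: present
Doc 7: absent
Doc 8: absent
Doc 9: present
Doc 10: absent
Doc 11: present
Doc 12: present
df = sum of presences = 1 + 1 + 0 + 1 + 1 + 1 + 0 + 0 + 1 + 0 + 1 + 1 = 8

8


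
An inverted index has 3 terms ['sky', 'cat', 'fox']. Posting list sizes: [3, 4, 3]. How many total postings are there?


Summing posting list sizes:
'sky': 3 postings
'cat': 4 postings
'fox': 3 postings
Total = 3 + 4 + 3 = 10

10


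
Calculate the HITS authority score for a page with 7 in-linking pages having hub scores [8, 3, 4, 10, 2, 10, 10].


Authority = sum of hub scores of in-linkers
In-link 1: hub score = 8
In-link 2: hub score = 3
In-link 3: hub score = 4
In-link 4: hub score = 10
In-link 5: hub score = 2
In-link 6: hub score = 10
In-link 7: hub score = 10
Authority = 8 + 3 + 4 + 10 + 2 + 10 + 10 = 47

47


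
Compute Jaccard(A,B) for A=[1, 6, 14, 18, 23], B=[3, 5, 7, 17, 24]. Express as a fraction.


A intersect B = []
|A intersect B| = 0
A union B = [1, 3, 5, 6, 7, 14, 17, 18, 23, 24]
|A union B| = 10
Jaccard = 0/10 = 0

0


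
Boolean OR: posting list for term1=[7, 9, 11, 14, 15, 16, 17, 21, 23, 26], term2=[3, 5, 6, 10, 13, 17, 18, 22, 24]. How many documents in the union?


Boolean OR: find union of posting lists
term1 docs: [7, 9, 11, 14, 15, 16, 17, 21, 23, 26]
term2 docs: [3, 5, 6, 10, 13, 17, 18, 22, 24]
Union: [3, 5, 6, 7, 9, 10, 11, 13, 14, 15, 16, 17, 18, 21, 22, 23, 24, 26]
|union| = 18

18


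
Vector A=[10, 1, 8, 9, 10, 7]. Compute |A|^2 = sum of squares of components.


|A|^2 = sum of squared components
A[0]^2 = 10^2 = 100
A[1]^2 = 1^2 = 1
A[2]^2 = 8^2 = 64
A[3]^2 = 9^2 = 81
A[4]^2 = 10^2 = 100
A[5]^2 = 7^2 = 49
Sum = 100 + 1 + 64 + 81 + 100 + 49 = 395

395


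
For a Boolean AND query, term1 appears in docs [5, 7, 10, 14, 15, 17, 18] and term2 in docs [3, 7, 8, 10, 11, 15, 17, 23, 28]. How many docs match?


Boolean AND: find intersection of posting lists
term1 docs: [5, 7, 10, 14, 15, 17, 18]
term2 docs: [3, 7, 8, 10, 11, 15, 17, 23, 28]
Intersection: [7, 10, 15, 17]
|intersection| = 4

4


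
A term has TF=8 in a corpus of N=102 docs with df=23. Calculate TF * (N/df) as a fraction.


TF * (N/df)
= 8 * (102/23)
= 8 * 102/23
= 816/23

816/23


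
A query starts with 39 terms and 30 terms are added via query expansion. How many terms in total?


Original terms: 39
Expansion terms: 30
Total = 39 + 30 = 69

69


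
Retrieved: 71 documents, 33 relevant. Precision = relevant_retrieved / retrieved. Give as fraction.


Precision = relevant_retrieved / total_retrieved
= 33 / 71
= 33 / (33 + 38)
= 33/71

33/71


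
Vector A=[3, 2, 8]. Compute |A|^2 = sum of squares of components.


|A|^2 = sum of squared components
A[0]^2 = 3^2 = 9
A[1]^2 = 2^2 = 4
A[2]^2 = 8^2 = 64
Sum = 9 + 4 + 64 = 77

77


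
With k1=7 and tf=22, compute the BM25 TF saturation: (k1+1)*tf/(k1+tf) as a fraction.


BM25 TF component = (k1+1)*tf / (k1+tf)
k1 = 7, tf = 22
Numerator = (7+1)*22 = 176
Denominator = 7 + 22 = 29
= 176/29 = 176/29

176/29


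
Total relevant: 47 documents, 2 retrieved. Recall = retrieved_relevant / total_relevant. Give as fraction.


Recall = retrieved_relevant / total_relevant
= 2 / 47
= 2 / (2 + 45)
= 2/47

2/47


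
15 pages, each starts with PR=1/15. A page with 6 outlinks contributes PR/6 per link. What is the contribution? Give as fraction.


Initial PR = 1/15 = 1/15
Outlinks = 6
Contribution per link = PR / outlinks
= 1/15 / 6
= 1/90

1/90


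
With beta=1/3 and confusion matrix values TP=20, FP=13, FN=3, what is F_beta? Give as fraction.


P = TP/(TP+FP) = 20/33 = 20/33
R = TP/(TP+FN) = 20/23 = 20/23
beta^2 = 1/3^2 = 1/9
(1 + beta^2) = 10/9
Numerator = (1+beta^2)*P*R = 4000/6831
Denominator = beta^2*P + R = 20/297 + 20/23 = 6400/6831
F_beta = 5/8

5/8


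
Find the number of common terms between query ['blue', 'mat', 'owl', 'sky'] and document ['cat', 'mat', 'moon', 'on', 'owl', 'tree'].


Query terms: ['blue', 'mat', 'owl', 'sky']
Document terms: ['cat', 'mat', 'moon', 'on', 'owl', 'tree']
Common terms: ['mat', 'owl']
Overlap count = 2

2


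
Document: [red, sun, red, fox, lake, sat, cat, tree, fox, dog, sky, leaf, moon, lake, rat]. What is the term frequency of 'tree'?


Document has 15 words
Scanning for 'tree':
Found at positions: [7]
Count = 1

1


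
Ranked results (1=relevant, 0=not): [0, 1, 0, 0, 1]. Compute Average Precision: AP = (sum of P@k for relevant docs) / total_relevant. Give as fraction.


Computing P@k for each relevant position:
Position 1: not relevant
Position 2: relevant, P@2 = 1/2 = 1/2
Position 3: not relevant
Position 4: not relevant
Position 5: relevant, P@5 = 2/5 = 2/5
Sum of P@k = 1/2 + 2/5 = 9/10
AP = 9/10 / 2 = 9/20

9/20


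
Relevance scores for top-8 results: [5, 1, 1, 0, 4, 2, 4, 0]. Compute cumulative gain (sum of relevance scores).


Cumulative Gain = sum of relevance scores
Position 1: rel=5, running sum=5
Position 2: rel=1, running sum=6
Position 3: rel=1, running sum=7
Position 4: rel=0, running sum=7
Position 5: rel=4, running sum=11
Position 6: rel=2, running sum=13
Position 7: rel=4, running sum=17
Position 8: rel=0, running sum=17
CG = 17

17


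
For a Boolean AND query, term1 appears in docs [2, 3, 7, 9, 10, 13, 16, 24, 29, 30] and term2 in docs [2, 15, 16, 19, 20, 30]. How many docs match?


Boolean AND: find intersection of posting lists
term1 docs: [2, 3, 7, 9, 10, 13, 16, 24, 29, 30]
term2 docs: [2, 15, 16, 19, 20, 30]
Intersection: [2, 16, 30]
|intersection| = 3

3


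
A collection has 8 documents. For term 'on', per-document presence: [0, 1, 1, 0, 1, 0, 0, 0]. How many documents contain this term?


Checking each document for 'on':
Doc 1: absent
Doc 2: present
Doc 3: present
Doc 4: absent
Doc 5: present
Doc 6: absent
Doc 7: absent
Doc 8: absent
df = sum of presences = 0 + 1 + 1 + 0 + 1 + 0 + 0 + 0 = 3

3


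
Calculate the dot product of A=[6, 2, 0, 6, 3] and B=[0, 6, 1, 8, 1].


Dot product = sum of element-wise products
A[0]*B[0] = 6*0 = 0
A[1]*B[1] = 2*6 = 12
A[2]*B[2] = 0*1 = 0
A[3]*B[3] = 6*8 = 48
A[4]*B[4] = 3*1 = 3
Sum = 0 + 12 + 0 + 48 + 3 = 63

63


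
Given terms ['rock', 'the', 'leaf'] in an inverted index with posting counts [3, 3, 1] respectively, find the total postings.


Summing posting list sizes:
'rock': 3 postings
'the': 3 postings
'leaf': 1 postings
Total = 3 + 3 + 1 = 7

7


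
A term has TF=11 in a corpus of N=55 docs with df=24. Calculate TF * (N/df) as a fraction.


TF * (N/df)
= 11 * (55/24)
= 11 * 55/24
= 605/24

605/24


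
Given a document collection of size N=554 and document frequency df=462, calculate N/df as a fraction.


IDF ratio = N / df
= 554 / 462
= 277/231

277/231


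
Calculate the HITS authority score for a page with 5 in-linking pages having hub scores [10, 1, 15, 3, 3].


Authority = sum of hub scores of in-linkers
In-link 1: hub score = 10
In-link 2: hub score = 1
In-link 3: hub score = 15
In-link 4: hub score = 3
In-link 5: hub score = 3
Authority = 10 + 1 + 15 + 3 + 3 = 32

32


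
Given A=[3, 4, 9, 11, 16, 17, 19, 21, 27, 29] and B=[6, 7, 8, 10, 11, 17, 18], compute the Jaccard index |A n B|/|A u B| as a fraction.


A intersect B = [11, 17]
|A intersect B| = 2
A union B = [3, 4, 6, 7, 8, 9, 10, 11, 16, 17, 18, 19, 21, 27, 29]
|A union B| = 15
Jaccard = 2/15 = 2/15

2/15


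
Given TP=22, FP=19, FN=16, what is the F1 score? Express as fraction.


F1 = 2 * P * R / (P + R)
P = TP/(TP+FP) = 22/41 = 22/41
R = TP/(TP+FN) = 22/38 = 11/19
2 * P * R = 2 * 22/41 * 11/19 = 484/779
P + R = 22/41 + 11/19 = 869/779
F1 = 484/779 / 869/779 = 44/79

44/79


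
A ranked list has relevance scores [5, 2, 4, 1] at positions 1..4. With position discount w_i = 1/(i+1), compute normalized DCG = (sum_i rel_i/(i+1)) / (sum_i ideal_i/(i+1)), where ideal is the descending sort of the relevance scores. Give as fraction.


Position discount weights w_i = 1/(i+1) for i=1..4:
Weights = [1/2, 1/3, 1/4, 1/5]
Actual relevance: [5, 2, 4, 1]
DCG = 5/2 + 2/3 + 4/4 + 1/5 = 131/30
Ideal relevance (sorted desc): [5, 4, 2, 1]
Ideal DCG = 5/2 + 4/3 + 2/4 + 1/5 = 68/15
nDCG = DCG / ideal_DCG = 131/30 / 68/15 = 131/136

131/136


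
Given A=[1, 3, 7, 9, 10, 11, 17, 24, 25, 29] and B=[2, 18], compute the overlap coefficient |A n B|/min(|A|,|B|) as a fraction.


A intersect B = []
|A intersect B| = 0
min(|A|, |B|) = min(10, 2) = 2
Overlap = 0 / 2 = 0

0


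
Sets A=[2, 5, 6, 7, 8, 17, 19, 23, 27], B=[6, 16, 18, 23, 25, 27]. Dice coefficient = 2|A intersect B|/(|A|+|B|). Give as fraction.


A intersect B = [6, 23, 27]
|A intersect B| = 3
|A| = 9, |B| = 6
Dice = 2*3 / (9+6)
= 6 / 15 = 2/5

2/5


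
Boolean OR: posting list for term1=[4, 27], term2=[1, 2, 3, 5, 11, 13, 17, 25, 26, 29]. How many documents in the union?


Boolean OR: find union of posting lists
term1 docs: [4, 27]
term2 docs: [1, 2, 3, 5, 11, 13, 17, 25, 26, 29]
Union: [1, 2, 3, 4, 5, 11, 13, 17, 25, 26, 27, 29]
|union| = 12

12


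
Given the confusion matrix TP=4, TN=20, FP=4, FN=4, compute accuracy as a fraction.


Accuracy = (TP + TN) / (TP + TN + FP + FN)
TP + TN = 4 + 20 = 24
Total = 4 + 20 + 4 + 4 = 32
Accuracy = 24 / 32 = 3/4

3/4


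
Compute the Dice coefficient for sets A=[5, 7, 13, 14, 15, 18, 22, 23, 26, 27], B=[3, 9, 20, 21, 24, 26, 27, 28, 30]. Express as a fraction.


A intersect B = [26, 27]
|A intersect B| = 2
|A| = 10, |B| = 9
Dice = 2*2 / (10+9)
= 4 / 19 = 4/19

4/19


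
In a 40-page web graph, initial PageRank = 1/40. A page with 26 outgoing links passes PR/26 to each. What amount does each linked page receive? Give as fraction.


Initial PR = 1/40 = 1/40
Outlinks = 26
Contribution per link = PR / outlinks
= 1/40 / 26
= 1/1040

1/1040


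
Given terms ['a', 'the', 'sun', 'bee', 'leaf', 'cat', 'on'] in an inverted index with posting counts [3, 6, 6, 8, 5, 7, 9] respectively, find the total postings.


Summing posting list sizes:
'a': 3 postings
'the': 6 postings
'sun': 6 postings
'bee': 8 postings
'leaf': 5 postings
'cat': 7 postings
'on': 9 postings
Total = 3 + 6 + 6 + 8 + 5 + 7 + 9 = 44

44


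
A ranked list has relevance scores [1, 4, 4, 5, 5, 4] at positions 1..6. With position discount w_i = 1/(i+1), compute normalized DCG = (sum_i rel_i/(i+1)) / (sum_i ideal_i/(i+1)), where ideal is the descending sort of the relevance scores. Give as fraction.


Position discount weights w_i = 1/(i+1) for i=1..6:
Weights = [1/2, 1/3, 1/4, 1/5, 1/6, 1/7]
Actual relevance: [1, 4, 4, 5, 5, 4]
DCG = 1/2 + 4/3 + 4/4 + 5/5 + 5/6 + 4/7 = 110/21
Ideal relevance (sorted desc): [5, 5, 4, 4, 4, 1]
Ideal DCG = 5/2 + 5/3 + 4/4 + 4/5 + 4/6 + 1/7 = 1423/210
nDCG = DCG / ideal_DCG = 110/21 / 1423/210 = 1100/1423

1100/1423


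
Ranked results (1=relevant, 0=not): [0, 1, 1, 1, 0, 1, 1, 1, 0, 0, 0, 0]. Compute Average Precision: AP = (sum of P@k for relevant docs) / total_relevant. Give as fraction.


Computing P@k for each relevant position:
Position 1: not relevant
Position 2: relevant, P@2 = 1/2 = 1/2
Position 3: relevant, P@3 = 2/3 = 2/3
Position 4: relevant, P@4 = 3/4 = 3/4
Position 5: not relevant
Position 6: relevant, P@6 = 4/6 = 2/3
Position 7: relevant, P@7 = 5/7 = 5/7
Position 8: relevant, P@8 = 6/8 = 3/4
Position 9: not relevant
Position 10: not relevant
Position 11: not relevant
Position 12: not relevant
Sum of P@k = 1/2 + 2/3 + 3/4 + 2/3 + 5/7 + 3/4 = 85/21
AP = 85/21 / 6 = 85/126

85/126


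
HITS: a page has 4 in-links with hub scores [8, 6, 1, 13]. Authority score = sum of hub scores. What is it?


Authority = sum of hub scores of in-linkers
In-link 1: hub score = 8
In-link 2: hub score = 6
In-link 3: hub score = 1
In-link 4: hub score = 13
Authority = 8 + 6 + 1 + 13 = 28

28


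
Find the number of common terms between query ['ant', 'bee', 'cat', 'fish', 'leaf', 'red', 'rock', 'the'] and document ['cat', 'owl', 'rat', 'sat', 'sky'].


Query terms: ['ant', 'bee', 'cat', 'fish', 'leaf', 'red', 'rock', 'the']
Document terms: ['cat', 'owl', 'rat', 'sat', 'sky']
Common terms: ['cat']
Overlap count = 1

1


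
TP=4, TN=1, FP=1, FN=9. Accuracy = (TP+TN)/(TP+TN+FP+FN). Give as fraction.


Accuracy = (TP + TN) / (TP + TN + FP + FN)
TP + TN = 4 + 1 = 5
Total = 4 + 1 + 1 + 9 = 15
Accuracy = 5 / 15 = 1/3

1/3


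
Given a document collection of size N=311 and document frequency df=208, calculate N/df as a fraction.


IDF ratio = N / df
= 311 / 208
= 311/208

311/208


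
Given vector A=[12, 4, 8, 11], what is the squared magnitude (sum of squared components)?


|A|^2 = sum of squared components
A[0]^2 = 12^2 = 144
A[1]^2 = 4^2 = 16
A[2]^2 = 8^2 = 64
A[3]^2 = 11^2 = 121
Sum = 144 + 16 + 64 + 121 = 345

345


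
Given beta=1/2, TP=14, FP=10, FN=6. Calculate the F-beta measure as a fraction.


P = TP/(TP+FP) = 14/24 = 7/12
R = TP/(TP+FN) = 14/20 = 7/10
beta^2 = 1/2^2 = 1/4
(1 + beta^2) = 5/4
Numerator = (1+beta^2)*P*R = 49/96
Denominator = beta^2*P + R = 7/48 + 7/10 = 203/240
F_beta = 35/58

35/58


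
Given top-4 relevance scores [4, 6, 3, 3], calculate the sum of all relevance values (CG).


Cumulative Gain = sum of relevance scores
Position 1: rel=4, running sum=4
Position 2: rel=6, running sum=10
Position 3: rel=3, running sum=13
Position 4: rel=3, running sum=16
CG = 16

16


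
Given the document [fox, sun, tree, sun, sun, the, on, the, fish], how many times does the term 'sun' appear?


Document has 9 words
Scanning for 'sun':
Found at positions: [1, 3, 4]
Count = 3

3


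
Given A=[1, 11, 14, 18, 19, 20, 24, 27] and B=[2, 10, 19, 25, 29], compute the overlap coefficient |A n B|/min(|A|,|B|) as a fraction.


A intersect B = [19]
|A intersect B| = 1
min(|A|, |B|) = min(8, 5) = 5
Overlap = 1 / 5 = 1/5

1/5


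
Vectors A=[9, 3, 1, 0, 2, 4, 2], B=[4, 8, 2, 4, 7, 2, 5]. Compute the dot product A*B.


Dot product = sum of element-wise products
A[0]*B[0] = 9*4 = 36
A[1]*B[1] = 3*8 = 24
A[2]*B[2] = 1*2 = 2
A[3]*B[3] = 0*4 = 0
A[4]*B[4] = 2*7 = 14
A[5]*B[5] = 4*2 = 8
A[6]*B[6] = 2*5 = 10
Sum = 36 + 24 + 2 + 0 + 14 + 8 + 10 = 94

94


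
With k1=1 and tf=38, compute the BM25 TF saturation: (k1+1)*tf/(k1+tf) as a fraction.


BM25 TF component = (k1+1)*tf / (k1+tf)
k1 = 1, tf = 38
Numerator = (1+1)*38 = 76
Denominator = 1 + 38 = 39
= 76/39 = 76/39

76/39


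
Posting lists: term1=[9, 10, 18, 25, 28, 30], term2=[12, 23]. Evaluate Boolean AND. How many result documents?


Boolean AND: find intersection of posting lists
term1 docs: [9, 10, 18, 25, 28, 30]
term2 docs: [12, 23]
Intersection: []
|intersection| = 0

0


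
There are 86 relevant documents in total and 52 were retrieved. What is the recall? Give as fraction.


Recall = retrieved_relevant / total_relevant
= 52 / 86
= 52 / (52 + 34)
= 26/43

26/43


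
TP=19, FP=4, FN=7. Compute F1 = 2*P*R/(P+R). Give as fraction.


F1 = 2 * P * R / (P + R)
P = TP/(TP+FP) = 19/23 = 19/23
R = TP/(TP+FN) = 19/26 = 19/26
2 * P * R = 2 * 19/23 * 19/26 = 361/299
P + R = 19/23 + 19/26 = 931/598
F1 = 361/299 / 931/598 = 38/49

38/49


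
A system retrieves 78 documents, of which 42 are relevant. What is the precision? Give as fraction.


Precision = relevant_retrieved / total_retrieved
= 42 / 78
= 42 / (42 + 36)
= 7/13

7/13


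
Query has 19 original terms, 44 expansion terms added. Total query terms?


Original terms: 19
Expansion terms: 44
Total = 19 + 44 = 63

63


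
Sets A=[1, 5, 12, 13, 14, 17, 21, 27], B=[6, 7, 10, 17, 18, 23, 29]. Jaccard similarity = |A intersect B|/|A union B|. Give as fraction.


A intersect B = [17]
|A intersect B| = 1
A union B = [1, 5, 6, 7, 10, 12, 13, 14, 17, 18, 21, 23, 27, 29]
|A union B| = 14
Jaccard = 1/14 = 1/14

1/14


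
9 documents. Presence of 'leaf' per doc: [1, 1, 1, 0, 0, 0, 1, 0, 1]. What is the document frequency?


Checking each document for 'leaf':
Doc 1: present
Doc 2: present
Doc 3: present
Doc 4: absent
Doc 5: absent
Doc 6: absent
Doc 7: present
Doc 8: absent
Doc 9: present
df = sum of presences = 1 + 1 + 1 + 0 + 0 + 0 + 1 + 0 + 1 = 5

5


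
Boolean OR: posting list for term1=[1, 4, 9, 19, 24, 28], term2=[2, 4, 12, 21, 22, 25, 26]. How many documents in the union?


Boolean OR: find union of posting lists
term1 docs: [1, 4, 9, 19, 24, 28]
term2 docs: [2, 4, 12, 21, 22, 25, 26]
Union: [1, 2, 4, 9, 12, 19, 21, 22, 24, 25, 26, 28]
|union| = 12

12


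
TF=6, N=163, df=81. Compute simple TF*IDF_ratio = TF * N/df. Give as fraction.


TF * (N/df)
= 6 * (163/81)
= 6 * 163/81
= 326/27

326/27


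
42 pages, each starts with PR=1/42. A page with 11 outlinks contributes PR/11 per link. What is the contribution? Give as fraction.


Initial PR = 1/42 = 1/42
Outlinks = 11
Contribution per link = PR / outlinks
= 1/42 / 11
= 1/462

1/462


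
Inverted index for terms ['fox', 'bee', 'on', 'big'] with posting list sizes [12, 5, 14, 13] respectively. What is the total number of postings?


Summing posting list sizes:
'fox': 12 postings
'bee': 5 postings
'on': 14 postings
'big': 13 postings
Total = 12 + 5 + 14 + 13 = 44

44


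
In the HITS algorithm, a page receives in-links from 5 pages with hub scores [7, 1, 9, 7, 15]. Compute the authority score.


Authority = sum of hub scores of in-linkers
In-link 1: hub score = 7
In-link 2: hub score = 1
In-link 3: hub score = 9
In-link 4: hub score = 7
In-link 5: hub score = 15
Authority = 7 + 1 + 9 + 7 + 15 = 39

39


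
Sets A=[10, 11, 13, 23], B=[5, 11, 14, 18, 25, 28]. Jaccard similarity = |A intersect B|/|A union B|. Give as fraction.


A intersect B = [11]
|A intersect B| = 1
A union B = [5, 10, 11, 13, 14, 18, 23, 25, 28]
|A union B| = 9
Jaccard = 1/9 = 1/9

1/9


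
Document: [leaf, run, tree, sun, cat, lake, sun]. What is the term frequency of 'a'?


Document has 7 words
Scanning for 'a':
Term not found in document
Count = 0

0


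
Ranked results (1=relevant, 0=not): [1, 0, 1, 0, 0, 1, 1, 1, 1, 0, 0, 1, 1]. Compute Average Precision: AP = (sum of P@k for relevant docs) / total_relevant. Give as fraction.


Computing P@k for each relevant position:
Position 1: relevant, P@1 = 1/1 = 1
Position 2: not relevant
Position 3: relevant, P@3 = 2/3 = 2/3
Position 4: not relevant
Position 5: not relevant
Position 6: relevant, P@6 = 3/6 = 1/2
Position 7: relevant, P@7 = 4/7 = 4/7
Position 8: relevant, P@8 = 5/8 = 5/8
Position 9: relevant, P@9 = 6/9 = 2/3
Position 10: not relevant
Position 11: not relevant
Position 12: relevant, P@12 = 7/12 = 7/12
Position 13: relevant, P@13 = 8/13 = 8/13
Sum of P@k = 1 + 2/3 + 1/2 + 4/7 + 5/8 + 2/3 + 7/12 + 8/13 = 11419/2184
AP = 11419/2184 / 8 = 11419/17472

11419/17472


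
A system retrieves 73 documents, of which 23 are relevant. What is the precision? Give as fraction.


Precision = relevant_retrieved / total_retrieved
= 23 / 73
= 23 / (23 + 50)
= 23/73

23/73


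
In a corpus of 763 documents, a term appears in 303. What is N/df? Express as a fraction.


IDF ratio = N / df
= 763 / 303
= 763/303

763/303


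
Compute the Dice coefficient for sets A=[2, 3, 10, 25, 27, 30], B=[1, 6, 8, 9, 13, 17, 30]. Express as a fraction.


A intersect B = [30]
|A intersect B| = 1
|A| = 6, |B| = 7
Dice = 2*1 / (6+7)
= 2 / 13 = 2/13

2/13


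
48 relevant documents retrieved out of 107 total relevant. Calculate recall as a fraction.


Recall = retrieved_relevant / total_relevant
= 48 / 107
= 48 / (48 + 59)
= 48/107

48/107


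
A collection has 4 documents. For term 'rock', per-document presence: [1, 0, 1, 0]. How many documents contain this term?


Checking each document for 'rock':
Doc 1: present
Doc 2: absent
Doc 3: present
Doc 4: absent
df = sum of presences = 1 + 0 + 1 + 0 = 2

2


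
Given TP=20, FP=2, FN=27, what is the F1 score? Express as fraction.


F1 = 2 * P * R / (P + R)
P = TP/(TP+FP) = 20/22 = 10/11
R = TP/(TP+FN) = 20/47 = 20/47
2 * P * R = 2 * 10/11 * 20/47 = 400/517
P + R = 10/11 + 20/47 = 690/517
F1 = 400/517 / 690/517 = 40/69

40/69


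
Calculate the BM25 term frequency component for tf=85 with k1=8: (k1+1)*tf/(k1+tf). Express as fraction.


BM25 TF component = (k1+1)*tf / (k1+tf)
k1 = 8, tf = 85
Numerator = (8+1)*85 = 765
Denominator = 8 + 85 = 93
= 765/93 = 255/31

255/31


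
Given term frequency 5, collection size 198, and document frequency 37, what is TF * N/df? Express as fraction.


TF * (N/df)
= 5 * (198/37)
= 5 * 198/37
= 990/37

990/37


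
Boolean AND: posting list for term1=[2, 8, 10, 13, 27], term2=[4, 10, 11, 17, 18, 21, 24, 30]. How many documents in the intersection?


Boolean AND: find intersection of posting lists
term1 docs: [2, 8, 10, 13, 27]
term2 docs: [4, 10, 11, 17, 18, 21, 24, 30]
Intersection: [10]
|intersection| = 1

1


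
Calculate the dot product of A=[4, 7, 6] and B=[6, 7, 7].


Dot product = sum of element-wise products
A[0]*B[0] = 4*6 = 24
A[1]*B[1] = 7*7 = 49
A[2]*B[2] = 6*7 = 42
Sum = 24 + 49 + 42 = 115

115


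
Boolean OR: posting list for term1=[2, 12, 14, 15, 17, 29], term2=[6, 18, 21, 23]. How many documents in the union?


Boolean OR: find union of posting lists
term1 docs: [2, 12, 14, 15, 17, 29]
term2 docs: [6, 18, 21, 23]
Union: [2, 6, 12, 14, 15, 17, 18, 21, 23, 29]
|union| = 10

10


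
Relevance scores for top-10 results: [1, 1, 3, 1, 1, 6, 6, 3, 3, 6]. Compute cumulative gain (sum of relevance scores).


Cumulative Gain = sum of relevance scores
Position 1: rel=1, running sum=1
Position 2: rel=1, running sum=2
Position 3: rel=3, running sum=5
Position 4: rel=1, running sum=6
Position 5: rel=1, running sum=7
Position 6: rel=6, running sum=13
Position 7: rel=6, running sum=19
Position 8: rel=3, running sum=22
Position 9: rel=3, running sum=25
Position 10: rel=6, running sum=31
CG = 31

31


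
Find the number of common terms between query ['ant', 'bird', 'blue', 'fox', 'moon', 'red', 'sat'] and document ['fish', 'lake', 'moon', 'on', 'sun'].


Query terms: ['ant', 'bird', 'blue', 'fox', 'moon', 'red', 'sat']
Document terms: ['fish', 'lake', 'moon', 'on', 'sun']
Common terms: ['moon']
Overlap count = 1

1


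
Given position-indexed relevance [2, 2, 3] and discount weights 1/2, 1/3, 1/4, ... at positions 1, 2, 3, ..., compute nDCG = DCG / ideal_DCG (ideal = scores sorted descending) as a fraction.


Position discount weights w_i = 1/(i+1) for i=1..3:
Weights = [1/2, 1/3, 1/4]
Actual relevance: [2, 2, 3]
DCG = 2/2 + 2/3 + 3/4 = 29/12
Ideal relevance (sorted desc): [3, 2, 2]
Ideal DCG = 3/2 + 2/3 + 2/4 = 8/3
nDCG = DCG / ideal_DCG = 29/12 / 8/3 = 29/32

29/32


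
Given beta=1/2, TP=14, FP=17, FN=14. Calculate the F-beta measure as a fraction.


P = TP/(TP+FP) = 14/31 = 14/31
R = TP/(TP+FN) = 14/28 = 1/2
beta^2 = 1/2^2 = 1/4
(1 + beta^2) = 5/4
Numerator = (1+beta^2)*P*R = 35/124
Denominator = beta^2*P + R = 7/62 + 1/2 = 19/31
F_beta = 35/76

35/76


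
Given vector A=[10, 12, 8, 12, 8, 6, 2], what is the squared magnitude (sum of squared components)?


|A|^2 = sum of squared components
A[0]^2 = 10^2 = 100
A[1]^2 = 12^2 = 144
A[2]^2 = 8^2 = 64
A[3]^2 = 12^2 = 144
A[4]^2 = 8^2 = 64
A[5]^2 = 6^2 = 36
A[6]^2 = 2^2 = 4
Sum = 100 + 144 + 64 + 144 + 64 + 36 + 4 = 556

556


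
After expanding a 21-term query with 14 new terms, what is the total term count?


Original terms: 21
Expansion terms: 14
Total = 21 + 14 = 35

35


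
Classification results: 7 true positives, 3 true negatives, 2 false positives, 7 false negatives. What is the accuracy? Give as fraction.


Accuracy = (TP + TN) / (TP + TN + FP + FN)
TP + TN = 7 + 3 = 10
Total = 7 + 3 + 2 + 7 = 19
Accuracy = 10 / 19 = 10/19

10/19


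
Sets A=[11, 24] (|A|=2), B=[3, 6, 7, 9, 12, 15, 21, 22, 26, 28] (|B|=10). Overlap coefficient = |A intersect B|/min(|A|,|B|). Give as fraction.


A intersect B = []
|A intersect B| = 0
min(|A|, |B|) = min(2, 10) = 2
Overlap = 0 / 2 = 0

0


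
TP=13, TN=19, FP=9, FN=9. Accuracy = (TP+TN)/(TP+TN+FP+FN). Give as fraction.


Accuracy = (TP + TN) / (TP + TN + FP + FN)
TP + TN = 13 + 19 = 32
Total = 13 + 19 + 9 + 9 = 50
Accuracy = 32 / 50 = 16/25

16/25


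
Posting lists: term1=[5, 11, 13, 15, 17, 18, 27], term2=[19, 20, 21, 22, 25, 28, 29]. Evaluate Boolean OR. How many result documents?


Boolean OR: find union of posting lists
term1 docs: [5, 11, 13, 15, 17, 18, 27]
term2 docs: [19, 20, 21, 22, 25, 28, 29]
Union: [5, 11, 13, 15, 17, 18, 19, 20, 21, 22, 25, 27, 28, 29]
|union| = 14

14


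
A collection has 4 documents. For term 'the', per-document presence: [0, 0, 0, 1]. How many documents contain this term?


Checking each document for 'the':
Doc 1: absent
Doc 2: absent
Doc 3: absent
Doc 4: present
df = sum of presences = 0 + 0 + 0 + 1 = 1

1


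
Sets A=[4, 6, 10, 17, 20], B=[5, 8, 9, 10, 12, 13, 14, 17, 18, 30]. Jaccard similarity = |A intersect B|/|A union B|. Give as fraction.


A intersect B = [10, 17]
|A intersect B| = 2
A union B = [4, 5, 6, 8, 9, 10, 12, 13, 14, 17, 18, 20, 30]
|A union B| = 13
Jaccard = 2/13 = 2/13

2/13


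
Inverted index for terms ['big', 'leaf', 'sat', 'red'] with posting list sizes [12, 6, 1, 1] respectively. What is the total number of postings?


Summing posting list sizes:
'big': 12 postings
'leaf': 6 postings
'sat': 1 postings
'red': 1 postings
Total = 12 + 6 + 1 + 1 = 20

20


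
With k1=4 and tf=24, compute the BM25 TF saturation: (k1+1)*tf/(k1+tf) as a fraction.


BM25 TF component = (k1+1)*tf / (k1+tf)
k1 = 4, tf = 24
Numerator = (4+1)*24 = 120
Denominator = 4 + 24 = 28
= 120/28 = 30/7

30/7


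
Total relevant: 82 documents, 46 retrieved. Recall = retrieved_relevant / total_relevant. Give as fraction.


Recall = retrieved_relevant / total_relevant
= 46 / 82
= 46 / (46 + 36)
= 23/41

23/41


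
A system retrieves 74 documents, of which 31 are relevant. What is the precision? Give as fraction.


Precision = relevant_retrieved / total_retrieved
= 31 / 74
= 31 / (31 + 43)
= 31/74

31/74


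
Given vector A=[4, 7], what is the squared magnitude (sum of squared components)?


|A|^2 = sum of squared components
A[0]^2 = 4^2 = 16
A[1]^2 = 7^2 = 49
Sum = 16 + 49 = 65

65


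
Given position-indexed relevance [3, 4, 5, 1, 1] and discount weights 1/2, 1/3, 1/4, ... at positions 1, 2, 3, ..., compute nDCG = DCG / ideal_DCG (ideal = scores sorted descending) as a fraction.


Position discount weights w_i = 1/(i+1) for i=1..5:
Weights = [1/2, 1/3, 1/4, 1/5, 1/6]
Actual relevance: [3, 4, 5, 1, 1]
DCG = 3/2 + 4/3 + 5/4 + 1/5 + 1/6 = 89/20
Ideal relevance (sorted desc): [5, 4, 3, 1, 1]
Ideal DCG = 5/2 + 4/3 + 3/4 + 1/5 + 1/6 = 99/20
nDCG = DCG / ideal_DCG = 89/20 / 99/20 = 89/99

89/99


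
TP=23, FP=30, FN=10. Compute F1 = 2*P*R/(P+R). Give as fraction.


F1 = 2 * P * R / (P + R)
P = TP/(TP+FP) = 23/53 = 23/53
R = TP/(TP+FN) = 23/33 = 23/33
2 * P * R = 2 * 23/53 * 23/33 = 1058/1749
P + R = 23/53 + 23/33 = 1978/1749
F1 = 1058/1749 / 1978/1749 = 23/43

23/43


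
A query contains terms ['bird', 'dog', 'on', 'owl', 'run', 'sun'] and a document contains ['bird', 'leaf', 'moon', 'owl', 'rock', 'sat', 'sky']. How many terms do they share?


Query terms: ['bird', 'dog', 'on', 'owl', 'run', 'sun']
Document terms: ['bird', 'leaf', 'moon', 'owl', 'rock', 'sat', 'sky']
Common terms: ['bird', 'owl']
Overlap count = 2

2


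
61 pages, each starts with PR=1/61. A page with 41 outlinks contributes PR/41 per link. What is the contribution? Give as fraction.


Initial PR = 1/61 = 1/61
Outlinks = 41
Contribution per link = PR / outlinks
= 1/61 / 41
= 1/2501

1/2501


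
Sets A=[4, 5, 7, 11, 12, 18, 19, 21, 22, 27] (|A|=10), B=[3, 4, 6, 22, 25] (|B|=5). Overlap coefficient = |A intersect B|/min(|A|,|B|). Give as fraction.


A intersect B = [4, 22]
|A intersect B| = 2
min(|A|, |B|) = min(10, 5) = 5
Overlap = 2 / 5 = 2/5

2/5


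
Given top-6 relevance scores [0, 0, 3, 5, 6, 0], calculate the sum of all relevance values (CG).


Cumulative Gain = sum of relevance scores
Position 1: rel=0, running sum=0
Position 2: rel=0, running sum=0
Position 3: rel=3, running sum=3
Position 4: rel=5, running sum=8
Position 5: rel=6, running sum=14
Position 6: rel=0, running sum=14
CG = 14

14


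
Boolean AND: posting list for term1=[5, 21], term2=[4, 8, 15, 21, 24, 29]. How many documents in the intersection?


Boolean AND: find intersection of posting lists
term1 docs: [5, 21]
term2 docs: [4, 8, 15, 21, 24, 29]
Intersection: [21]
|intersection| = 1

1


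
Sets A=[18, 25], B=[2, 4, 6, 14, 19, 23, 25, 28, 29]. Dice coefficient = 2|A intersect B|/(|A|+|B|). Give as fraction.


A intersect B = [25]
|A intersect B| = 1
|A| = 2, |B| = 9
Dice = 2*1 / (2+9)
= 2 / 11 = 2/11

2/11


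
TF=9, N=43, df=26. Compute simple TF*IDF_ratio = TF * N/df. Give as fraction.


TF * (N/df)
= 9 * (43/26)
= 9 * 43/26
= 387/26

387/26


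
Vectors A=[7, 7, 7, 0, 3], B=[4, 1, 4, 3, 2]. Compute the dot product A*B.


Dot product = sum of element-wise products
A[0]*B[0] = 7*4 = 28
A[1]*B[1] = 7*1 = 7
A[2]*B[2] = 7*4 = 28
A[3]*B[3] = 0*3 = 0
A[4]*B[4] = 3*2 = 6
Sum = 28 + 7 + 28 + 0 + 6 = 69

69


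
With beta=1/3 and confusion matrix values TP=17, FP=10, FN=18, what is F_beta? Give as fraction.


P = TP/(TP+FP) = 17/27 = 17/27
R = TP/(TP+FN) = 17/35 = 17/35
beta^2 = 1/3^2 = 1/9
(1 + beta^2) = 10/9
Numerator = (1+beta^2)*P*R = 578/1701
Denominator = beta^2*P + R = 17/243 + 17/35 = 4726/8505
F_beta = 85/139

85/139


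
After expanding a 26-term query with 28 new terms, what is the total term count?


Original terms: 26
Expansion terms: 28
Total = 26 + 28 = 54

54


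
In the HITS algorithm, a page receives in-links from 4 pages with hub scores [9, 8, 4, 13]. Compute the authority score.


Authority = sum of hub scores of in-linkers
In-link 1: hub score = 9
In-link 2: hub score = 8
In-link 3: hub score = 4
In-link 4: hub score = 13
Authority = 9 + 8 + 4 + 13 = 34

34


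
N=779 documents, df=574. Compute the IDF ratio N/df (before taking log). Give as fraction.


IDF ratio = N / df
= 779 / 574
= 19/14

19/14


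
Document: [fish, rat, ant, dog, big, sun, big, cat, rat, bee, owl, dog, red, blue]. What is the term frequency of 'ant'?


Document has 14 words
Scanning for 'ant':
Found at positions: [2]
Count = 1

1


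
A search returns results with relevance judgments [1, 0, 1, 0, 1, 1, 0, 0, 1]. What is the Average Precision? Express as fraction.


Computing P@k for each relevant position:
Position 1: relevant, P@1 = 1/1 = 1
Position 2: not relevant
Position 3: relevant, P@3 = 2/3 = 2/3
Position 4: not relevant
Position 5: relevant, P@5 = 3/5 = 3/5
Position 6: relevant, P@6 = 4/6 = 2/3
Position 7: not relevant
Position 8: not relevant
Position 9: relevant, P@9 = 5/9 = 5/9
Sum of P@k = 1 + 2/3 + 3/5 + 2/3 + 5/9 = 157/45
AP = 157/45 / 5 = 157/225

157/225


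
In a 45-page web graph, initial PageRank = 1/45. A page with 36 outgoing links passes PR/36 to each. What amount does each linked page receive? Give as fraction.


Initial PR = 1/45 = 1/45
Outlinks = 36
Contribution per link = PR / outlinks
= 1/45 / 36
= 1/1620

1/1620


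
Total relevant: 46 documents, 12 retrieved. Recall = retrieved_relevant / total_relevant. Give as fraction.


Recall = retrieved_relevant / total_relevant
= 12 / 46
= 12 / (12 + 34)
= 6/23

6/23


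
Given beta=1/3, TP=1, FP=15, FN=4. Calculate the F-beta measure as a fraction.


P = TP/(TP+FP) = 1/16 = 1/16
R = TP/(TP+FN) = 1/5 = 1/5
beta^2 = 1/3^2 = 1/9
(1 + beta^2) = 10/9
Numerator = (1+beta^2)*P*R = 1/72
Denominator = beta^2*P + R = 1/144 + 1/5 = 149/720
F_beta = 10/149

10/149


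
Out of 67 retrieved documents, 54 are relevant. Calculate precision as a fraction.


Precision = relevant_retrieved / total_retrieved
= 54 / 67
= 54 / (54 + 13)
= 54/67

54/67


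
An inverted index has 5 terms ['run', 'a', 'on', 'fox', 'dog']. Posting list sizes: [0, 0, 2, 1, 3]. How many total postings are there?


Summing posting list sizes:
'run': 0 postings
'a': 0 postings
'on': 2 postings
'fox': 1 postings
'dog': 3 postings
Total = 0 + 0 + 2 + 1 + 3 = 6

6


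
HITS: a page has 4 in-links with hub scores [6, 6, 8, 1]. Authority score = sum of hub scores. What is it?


Authority = sum of hub scores of in-linkers
In-link 1: hub score = 6
In-link 2: hub score = 6
In-link 3: hub score = 8
In-link 4: hub score = 1
Authority = 6 + 6 + 8 + 1 = 21

21


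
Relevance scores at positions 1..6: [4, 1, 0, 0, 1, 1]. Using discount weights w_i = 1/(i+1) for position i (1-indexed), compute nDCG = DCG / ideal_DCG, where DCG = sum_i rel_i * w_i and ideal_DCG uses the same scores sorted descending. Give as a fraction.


Position discount weights w_i = 1/(i+1) for i=1..6:
Weights = [1/2, 1/3, 1/4, 1/5, 1/6, 1/7]
Actual relevance: [4, 1, 0, 0, 1, 1]
DCG = 4/2 + 1/3 + 0/4 + 0/5 + 1/6 + 1/7 = 37/14
Ideal relevance (sorted desc): [4, 1, 1, 1, 0, 0]
Ideal DCG = 4/2 + 1/3 + 1/4 + 1/5 + 0/6 + 0/7 = 167/60
nDCG = DCG / ideal_DCG = 37/14 / 167/60 = 1110/1169

1110/1169


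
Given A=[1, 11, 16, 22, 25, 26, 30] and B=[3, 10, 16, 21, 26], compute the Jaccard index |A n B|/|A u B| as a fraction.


A intersect B = [16, 26]
|A intersect B| = 2
A union B = [1, 3, 10, 11, 16, 21, 22, 25, 26, 30]
|A union B| = 10
Jaccard = 2/10 = 1/5

1/5


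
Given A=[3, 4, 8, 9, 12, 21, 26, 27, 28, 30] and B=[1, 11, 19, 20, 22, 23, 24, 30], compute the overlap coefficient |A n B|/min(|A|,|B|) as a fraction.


A intersect B = [30]
|A intersect B| = 1
min(|A|, |B|) = min(10, 8) = 8
Overlap = 1 / 8 = 1/8

1/8


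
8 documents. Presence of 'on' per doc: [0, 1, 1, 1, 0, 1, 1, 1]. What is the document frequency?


Checking each document for 'on':
Doc 1: absent
Doc 2: present
Doc 3: present
Doc 4: present
Doc 5: absent
Doc 6: present
Doc 7: present
Doc 8: present
df = sum of presences = 0 + 1 + 1 + 1 + 0 + 1 + 1 + 1 = 6

6


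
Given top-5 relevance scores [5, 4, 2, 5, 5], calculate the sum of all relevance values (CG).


Cumulative Gain = sum of relevance scores
Position 1: rel=5, running sum=5
Position 2: rel=4, running sum=9
Position 3: rel=2, running sum=11
Position 4: rel=5, running sum=16
Position 5: rel=5, running sum=21
CG = 21

21


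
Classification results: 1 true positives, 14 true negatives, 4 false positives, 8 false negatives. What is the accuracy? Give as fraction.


Accuracy = (TP + TN) / (TP + TN + FP + FN)
TP + TN = 1 + 14 = 15
Total = 1 + 14 + 4 + 8 = 27
Accuracy = 15 / 27 = 5/9

5/9


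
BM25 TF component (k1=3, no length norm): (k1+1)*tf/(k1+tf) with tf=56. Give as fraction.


BM25 TF component = (k1+1)*tf / (k1+tf)
k1 = 3, tf = 56
Numerator = (3+1)*56 = 224
Denominator = 3 + 56 = 59
= 224/59 = 224/59

224/59


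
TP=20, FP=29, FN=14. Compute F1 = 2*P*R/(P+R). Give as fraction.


F1 = 2 * P * R / (P + R)
P = TP/(TP+FP) = 20/49 = 20/49
R = TP/(TP+FN) = 20/34 = 10/17
2 * P * R = 2 * 20/49 * 10/17 = 400/833
P + R = 20/49 + 10/17 = 830/833
F1 = 400/833 / 830/833 = 40/83

40/83


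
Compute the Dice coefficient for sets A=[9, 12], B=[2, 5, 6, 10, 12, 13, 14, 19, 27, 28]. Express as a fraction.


A intersect B = [12]
|A intersect B| = 1
|A| = 2, |B| = 10
Dice = 2*1 / (2+10)
= 2 / 12 = 1/6

1/6


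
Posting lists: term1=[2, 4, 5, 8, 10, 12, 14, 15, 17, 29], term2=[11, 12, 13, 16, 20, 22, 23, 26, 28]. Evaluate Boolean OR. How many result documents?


Boolean OR: find union of posting lists
term1 docs: [2, 4, 5, 8, 10, 12, 14, 15, 17, 29]
term2 docs: [11, 12, 13, 16, 20, 22, 23, 26, 28]
Union: [2, 4, 5, 8, 10, 11, 12, 13, 14, 15, 16, 17, 20, 22, 23, 26, 28, 29]
|union| = 18

18


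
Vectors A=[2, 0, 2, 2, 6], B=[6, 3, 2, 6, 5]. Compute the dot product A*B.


Dot product = sum of element-wise products
A[0]*B[0] = 2*6 = 12
A[1]*B[1] = 0*3 = 0
A[2]*B[2] = 2*2 = 4
A[3]*B[3] = 2*6 = 12
A[4]*B[4] = 6*5 = 30
Sum = 12 + 0 + 4 + 12 + 30 = 58

58


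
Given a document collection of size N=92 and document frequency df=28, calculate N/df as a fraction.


IDF ratio = N / df
= 92 / 28
= 23/7

23/7
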